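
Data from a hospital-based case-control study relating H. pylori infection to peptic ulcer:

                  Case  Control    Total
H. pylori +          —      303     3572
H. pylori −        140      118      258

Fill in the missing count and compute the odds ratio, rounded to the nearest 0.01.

The missing cell is in the exposed row: 3572 − 303 = 3269.
So a = 3269, b = 303, c = 140, d = 118.
OR = (a·d)/(b·c) = (3269 × 118) / (303 × 140) = 385742 / 42420 = 9.09340

9.09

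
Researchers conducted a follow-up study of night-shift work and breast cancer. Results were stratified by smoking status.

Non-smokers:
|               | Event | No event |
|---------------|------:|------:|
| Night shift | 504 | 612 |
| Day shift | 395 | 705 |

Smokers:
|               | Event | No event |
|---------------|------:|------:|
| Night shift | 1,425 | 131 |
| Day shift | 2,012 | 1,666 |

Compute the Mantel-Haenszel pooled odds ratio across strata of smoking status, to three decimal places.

3.850

OR_MH = Σ(aᵢdᵢ/nᵢ) / Σ(bᵢcᵢ/nᵢ), where nᵢ is the stratum total.
Stratum 1 (Non-smokers): n = 2216; a·d/n = 504·705/2216 = 160.3430; b·c/n = 612·395/2216 = 109.0884
Stratum 2 (Smokers): n = 5234; a·d/n = 1425·1666/5234 = 453.5823; b·c/n = 131·2012/5234 = 50.3577
OR_MH = (160.3430 + 453.5823) / (109.0884 + 50.3577) = 613.9253 / 159.4461 = 3.85036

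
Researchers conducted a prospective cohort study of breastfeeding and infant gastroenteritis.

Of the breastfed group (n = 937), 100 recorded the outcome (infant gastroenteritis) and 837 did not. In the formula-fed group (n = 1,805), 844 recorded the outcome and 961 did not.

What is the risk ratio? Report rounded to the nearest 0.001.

0.228

From the description: a = 100, b = 837, c = 844, d = 961.
Risk in exposed = 100/937 = 0.10672; risk in unexposed = 844/1805 = 0.46759.
RR = 0.10672 / 0.46759 = 0.22824
The risk is 77% lower among the exposed than among the unexposed.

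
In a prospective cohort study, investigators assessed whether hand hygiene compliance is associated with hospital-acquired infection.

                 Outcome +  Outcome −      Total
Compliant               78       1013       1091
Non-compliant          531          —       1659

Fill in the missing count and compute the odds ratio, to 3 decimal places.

0.164

The missing cell is in the unexposed row: 1659 − 531 = 1128.
So a = 78, b = 1013, c = 531, d = 1128.
OR = (a·d)/(b·c) = (78 × 1128) / (1013 × 531) = 87984 / 537903 = 0.16357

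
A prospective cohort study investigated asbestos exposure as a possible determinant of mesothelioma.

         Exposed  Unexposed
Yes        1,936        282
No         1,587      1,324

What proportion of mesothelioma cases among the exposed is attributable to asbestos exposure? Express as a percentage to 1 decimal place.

Reading the table with exposure as columns: a = 1936 (Exposed, case), b = 1587 (Exposed, non-case), c = 282 (Unexposed, case), d = 1324.
Risk in exposed = 1936/3523 = 0.54953; risk in unexposed = 282/1606 = 0.17559.
RR = 0.54953/0.17559 = 3.12960
AR% = (RR − 1)/RR × 100 = (3.12960 − 1)/3.12960 × 100 = 68.0471%

68.0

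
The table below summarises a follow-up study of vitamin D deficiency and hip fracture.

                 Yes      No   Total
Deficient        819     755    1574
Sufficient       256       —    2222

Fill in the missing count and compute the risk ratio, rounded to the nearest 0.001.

4.516

The missing cell is in the unexposed row: 2222 − 256 = 1966.
So a = 819, b = 755, c = 256, d = 1966.
RR = [a/(a+b)] / [c/(c+d)] = (819/1574) / (256/2222) = 0.52033/0.11521 = 4.51630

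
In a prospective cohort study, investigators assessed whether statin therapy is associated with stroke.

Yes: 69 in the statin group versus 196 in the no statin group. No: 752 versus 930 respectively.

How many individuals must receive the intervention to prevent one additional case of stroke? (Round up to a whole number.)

12

Risk in treated group = 69/821 = 0.08404; risk in control = 196/1126 = 0.17407.
Absolute risk reduction = 0.17407 − 0.08404 = 0.09002
NNT = 1 / ARR = 1 / 0.09002 = 11.108 → round up → 12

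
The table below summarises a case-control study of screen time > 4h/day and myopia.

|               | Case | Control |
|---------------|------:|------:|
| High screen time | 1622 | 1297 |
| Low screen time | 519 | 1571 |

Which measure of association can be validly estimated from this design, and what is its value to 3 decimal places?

Cells: a = 1622, b = 1297, c = 519, d = 1571.
This is a case-control study: participants were sampled on outcome status, so risks in the source population cannot be estimated directly — relative risk is not valid here. The odds ratio is the appropriate measure.
OR = (a·d)/(b·c) = (1622 × 1571) / (1297 × 519) = 2548162 / 673143 = 3.78547

3.785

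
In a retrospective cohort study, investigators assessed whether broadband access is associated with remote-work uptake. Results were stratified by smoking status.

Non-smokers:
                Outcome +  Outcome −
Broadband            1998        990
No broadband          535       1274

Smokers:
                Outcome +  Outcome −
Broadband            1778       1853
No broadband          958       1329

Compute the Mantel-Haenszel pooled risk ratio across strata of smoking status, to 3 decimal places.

RR_MH = Σ(aᵢ·n₀ᵢ/nᵢ) / Σ(cᵢ·n₁ᵢ/nᵢ), with n₁ᵢ = aᵢ+bᵢ (exposed), n₀ᵢ = cᵢ+dᵢ (unexposed), nᵢ = n₁ᵢ+n₀ᵢ.
Stratum 1 (Non-smokers): n₁ = 2988, n₀ = 1809, n = 4797; a·n₀/n = 1998·1809/4797 = 753.4672; c·n₁/n = 535·2988/4797 = 333.2458
Stratum 2 (Smokers): n₁ = 3631, n₀ = 2287, n = 5918; a·n₀/n = 1778·2287/5918 = 687.1048; c·n₁/n = 958·3631/5918 = 587.7827
RR_MH = (753.4672 + 687.1048) / (333.2458 + 587.7827) = 1440.5719 / 921.0285 = 1.56409

1.564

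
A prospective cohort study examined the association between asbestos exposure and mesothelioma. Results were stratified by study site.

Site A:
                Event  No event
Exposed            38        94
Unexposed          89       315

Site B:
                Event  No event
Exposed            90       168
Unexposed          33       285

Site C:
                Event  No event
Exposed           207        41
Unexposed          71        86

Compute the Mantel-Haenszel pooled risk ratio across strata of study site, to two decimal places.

1.98

RR_MH = Σ(aᵢ·n₀ᵢ/nᵢ) / Σ(cᵢ·n₁ᵢ/nᵢ), with n₁ᵢ = aᵢ+bᵢ (exposed), n₀ᵢ = cᵢ+dᵢ (unexposed), nᵢ = n₁ᵢ+n₀ᵢ.
Stratum 1 (Site A): n₁ = 132, n₀ = 404, n = 536; a·n₀/n = 38·404/536 = 28.6418; c·n₁/n = 89·132/536 = 21.9179
Stratum 2 (Site B): n₁ = 258, n₀ = 318, n = 576; a·n₀/n = 90·318/576 = 49.6875; c·n₁/n = 33·258/576 = 14.7812
Stratum 3 (Site C): n₁ = 248, n₀ = 157, n = 405; a·n₀/n = 207·157/405 = 80.2444; c·n₁/n = 71·248/405 = 43.4765
RR_MH = (28.6418 + 49.6875 + 80.2444) / (21.9179 + 14.7812 + 43.4765) = 158.5737 / 80.1757 = 1.97783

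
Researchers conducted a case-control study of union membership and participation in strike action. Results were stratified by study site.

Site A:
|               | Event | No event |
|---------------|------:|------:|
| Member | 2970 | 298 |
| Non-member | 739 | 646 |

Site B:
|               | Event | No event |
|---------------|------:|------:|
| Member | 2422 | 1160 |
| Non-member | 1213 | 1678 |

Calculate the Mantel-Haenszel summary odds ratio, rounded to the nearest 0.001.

3.930

OR_MH = Σ(aᵢdᵢ/nᵢ) / Σ(bᵢcᵢ/nᵢ), where nᵢ is the stratum total.
Stratum 1 (Site A): n = 4653; a·d/n = 2970·646/4653 = 412.3404; b·c/n = 298·739/4653 = 47.3290
Stratum 2 (Site B): n = 6473; a·d/n = 2422·1678/6473 = 627.8566; b·c/n = 1160·1213/6473 = 217.3768
OR_MH = (412.3404 + 627.8566) / (47.3290 + 217.3768) = 1040.1971 / 264.7058 = 3.92963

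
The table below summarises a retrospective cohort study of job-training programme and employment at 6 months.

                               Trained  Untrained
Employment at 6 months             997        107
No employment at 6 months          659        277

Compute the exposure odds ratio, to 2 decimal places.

3.92

Reading the table with exposure as columns: a = 997 (Trained, case), b = 659 (Trained, non-case), c = 107 (Untrained, case), d = 277.
OR = (a·d)/(b·c) = (997 × 277) / (659 × 107) = 276169 / 70513 = 3.91657
The odds of employment at 6 months are about 3.92 times as high in the trained group.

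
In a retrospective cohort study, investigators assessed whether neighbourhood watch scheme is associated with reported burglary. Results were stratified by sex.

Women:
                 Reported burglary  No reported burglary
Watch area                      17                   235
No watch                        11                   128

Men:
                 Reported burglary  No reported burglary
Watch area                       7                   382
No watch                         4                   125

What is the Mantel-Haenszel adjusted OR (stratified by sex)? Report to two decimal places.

OR_MH = Σ(aᵢdᵢ/nᵢ) / Σ(bᵢcᵢ/nᵢ), where nᵢ is the stratum total.
Stratum 1 (Women): n = 391; a·d/n = 17·128/391 = 5.5652; b·c/n = 235·11/391 = 6.6113
Stratum 2 (Men): n = 518; a·d/n = 7·125/518 = 1.6892; b·c/n = 382·4/518 = 2.9498
OR_MH = (5.5652 + 1.6892) / (6.6113 + 2.9498) = 7.2544 / 9.5611 = 0.75874

0.76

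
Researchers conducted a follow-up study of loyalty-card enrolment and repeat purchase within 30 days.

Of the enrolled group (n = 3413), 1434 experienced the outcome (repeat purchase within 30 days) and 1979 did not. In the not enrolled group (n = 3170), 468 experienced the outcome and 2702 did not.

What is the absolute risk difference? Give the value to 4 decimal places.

From the description: a = 1434, b = 1979, c = 468, d = 2702.
Risk in exposed = 1434/3413 = 0.420158; risk in unexposed = 468/3170 = 0.147634.
Risk difference = 0.420158 − 0.147634 = 0.272524

0.2725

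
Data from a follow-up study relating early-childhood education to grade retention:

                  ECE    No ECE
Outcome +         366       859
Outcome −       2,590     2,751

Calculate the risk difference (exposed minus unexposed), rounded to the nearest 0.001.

-0.114

Reading the table with exposure as columns: a = 366 (ECE, case), b = 2590 (ECE, non-case), c = 859 (No ECE, case), d = 2751.
Risk in exposed = 366/2956 = 0.123816; risk in unexposed = 859/3610 = 0.237950.
Risk difference = 0.123816 − 0.237950 = -0.114134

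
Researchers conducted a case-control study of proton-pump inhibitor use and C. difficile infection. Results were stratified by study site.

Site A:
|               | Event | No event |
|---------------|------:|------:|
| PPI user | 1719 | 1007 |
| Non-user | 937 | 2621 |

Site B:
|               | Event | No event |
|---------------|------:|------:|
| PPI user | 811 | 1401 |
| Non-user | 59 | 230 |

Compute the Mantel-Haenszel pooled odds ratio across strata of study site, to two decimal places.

4.32

OR_MH = Σ(aᵢdᵢ/nᵢ) / Σ(bᵢcᵢ/nᵢ), where nᵢ is the stratum total.
Stratum 1 (Site A): n = 6284; a·d/n = 1719·2621/6284 = 716.9795; b·c/n = 1007·937/6284 = 150.1526
Stratum 2 (Site B): n = 2501; a·d/n = 811·230/2501 = 74.5822; b·c/n = 1401·59/2501 = 33.0504
OR_MH = (716.9795 + 74.5822) / (150.1526 + 33.0504) = 791.5616 / 183.2030 = 4.32068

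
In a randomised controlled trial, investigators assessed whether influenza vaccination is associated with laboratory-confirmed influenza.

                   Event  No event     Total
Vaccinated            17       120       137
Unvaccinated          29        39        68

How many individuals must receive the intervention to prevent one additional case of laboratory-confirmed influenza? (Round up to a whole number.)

4

Risk in treated group = 17/137 = 0.12409; risk in control = 29/68 = 0.42647.
Absolute risk reduction = 0.42647 − 0.12409 = 0.30238
NNT = 1 / ARR = 1 / 0.30238 = 3.307 → round up → 4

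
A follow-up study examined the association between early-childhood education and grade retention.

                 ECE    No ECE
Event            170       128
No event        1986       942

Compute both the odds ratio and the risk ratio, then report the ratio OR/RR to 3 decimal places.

Reading the table with exposure as columns: a = 170 (ECE, case), b = 1986 (ECE, non-case), c = 128 (No ECE, case), d = 942.
OR = (170·942)/(1986·128) = 160140/254208 = 0.62996
Risk in exposed = 170/2156 = 0.07885; risk in unexposed = 128/1070 = 0.11963; RR = 0.65913
OR/RR = 0.62996 / 0.65913 = 0.95573
The outcome is not rare, so the OR lies further from 1 than the RR.

0.956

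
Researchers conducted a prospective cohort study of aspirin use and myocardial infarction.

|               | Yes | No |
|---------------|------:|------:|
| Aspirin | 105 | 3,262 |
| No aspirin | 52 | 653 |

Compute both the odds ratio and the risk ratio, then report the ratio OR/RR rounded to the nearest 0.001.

0.956

Cells: a = 105, b = 3262, c = 52, d = 653.
OR = (105·653)/(3262·52) = 68565/169624 = 0.40422
Risk in exposed = 105/3367 = 0.03119; risk in unexposed = 52/705 = 0.07376; RR = 0.42280
OR/RR = 0.40422 / 0.42280 = 0.95606
The outcome is rare in both groups, so OR ≈ RR (ratio near 1).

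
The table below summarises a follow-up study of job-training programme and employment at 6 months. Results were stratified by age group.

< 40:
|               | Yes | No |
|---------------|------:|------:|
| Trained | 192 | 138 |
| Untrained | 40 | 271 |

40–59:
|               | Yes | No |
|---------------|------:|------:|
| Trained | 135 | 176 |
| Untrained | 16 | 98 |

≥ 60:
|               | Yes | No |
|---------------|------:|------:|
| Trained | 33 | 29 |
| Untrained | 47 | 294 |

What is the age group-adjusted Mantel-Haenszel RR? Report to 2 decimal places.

3.98

RR_MH = Σ(aᵢ·n₀ᵢ/nᵢ) / Σ(cᵢ·n₁ᵢ/nᵢ), with n₁ᵢ = aᵢ+bᵢ (exposed), n₀ᵢ = cᵢ+dᵢ (unexposed), nᵢ = n₁ᵢ+n₀ᵢ.
Stratum 1 (< 40): n₁ = 330, n₀ = 311, n = 641; a·n₀/n = 192·311/641 = 93.1544; c·n₁/n = 40·330/641 = 20.5928
Stratum 2 (40–59): n₁ = 311, n₀ = 114, n = 425; a·n₀/n = 135·114/425 = 36.2118; c·n₁/n = 16·311/425 = 11.7082
Stratum 3 (≥ 60): n₁ = 62, n₀ = 341, n = 403; a·n₀/n = 33·341/403 = 27.9231; c·n₁/n = 47·62/403 = 7.2308
RR_MH = (93.1544 + 36.2118 + 27.9231) / (20.5928 + 11.7082 + 7.2308) = 157.2893 / 39.5318 = 3.97880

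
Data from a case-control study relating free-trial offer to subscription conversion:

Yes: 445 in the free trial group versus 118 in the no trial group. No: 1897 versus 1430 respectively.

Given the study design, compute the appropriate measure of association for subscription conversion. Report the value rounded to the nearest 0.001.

2.843

From the description: a = 445, b = 1897, c = 118, d = 1430.
This is a case-control study: participants were sampled on outcome status, so risks in the source population cannot be estimated directly — relative risk is not valid here. The odds ratio is the appropriate measure.
OR = (a·d)/(b·c) = (445 × 1430) / (1897 × 118) = 636350 / 223846 = 2.84280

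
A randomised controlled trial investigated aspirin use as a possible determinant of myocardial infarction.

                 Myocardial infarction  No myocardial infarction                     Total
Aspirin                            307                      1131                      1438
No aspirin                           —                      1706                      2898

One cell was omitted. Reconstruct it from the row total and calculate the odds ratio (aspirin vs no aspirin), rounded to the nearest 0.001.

0.388

The missing cell is in the unexposed row: 2898 − 1706 = 1192.
So a = 307, b = 1131, c = 1192, d = 1706.
OR = (a·d)/(b·c) = (307 × 1706) / (1131 × 1192) = 523742 / 1348152 = 0.38849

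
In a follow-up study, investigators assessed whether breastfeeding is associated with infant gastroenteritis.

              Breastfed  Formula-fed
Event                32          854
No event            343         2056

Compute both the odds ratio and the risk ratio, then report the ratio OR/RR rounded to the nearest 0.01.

Reading the table with exposure as columns: a = 32 (Breastfed, case), b = 343 (Breastfed, non-case), c = 854 (Formula-fed, case), d = 2056.
OR = (32·2056)/(343·854) = 65792/292922 = 0.22461
Risk in exposed = 32/375 = 0.08533; risk in unexposed = 854/2910 = 0.29347; RR = 0.29077
OR/RR = 0.22461 / 0.29077 = 0.77244
The outcome is not rare, so the OR lies further from 1 than the RR.

0.77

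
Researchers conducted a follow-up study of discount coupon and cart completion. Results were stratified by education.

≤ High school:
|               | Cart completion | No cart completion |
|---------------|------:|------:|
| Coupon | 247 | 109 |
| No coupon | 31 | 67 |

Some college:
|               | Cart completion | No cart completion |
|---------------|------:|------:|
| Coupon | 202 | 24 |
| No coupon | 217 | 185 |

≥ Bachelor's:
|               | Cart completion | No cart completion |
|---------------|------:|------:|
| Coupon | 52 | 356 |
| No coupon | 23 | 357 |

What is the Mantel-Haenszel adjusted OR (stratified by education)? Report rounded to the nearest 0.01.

4.57

OR_MH = Σ(aᵢdᵢ/nᵢ) / Σ(bᵢcᵢ/nᵢ), where nᵢ is the stratum total.
Stratum 1 (≤ High school): n = 454; a·d/n = 247·67/454 = 36.4515; b·c/n = 109·31/454 = 7.4427
Stratum 2 (Some college): n = 628; a·d/n = 202·185/628 = 59.5064; b·c/n = 24·217/628 = 8.2930
Stratum 3 (≥ Bachelor's): n = 788; a·d/n = 52·357/788 = 23.5584; b·c/n = 356·23/788 = 10.3909
OR_MH = (36.4515 + 59.5064 + 23.5584) / (7.4427 + 8.2930 + 10.3909) = 119.5163 / 26.1266 = 4.57451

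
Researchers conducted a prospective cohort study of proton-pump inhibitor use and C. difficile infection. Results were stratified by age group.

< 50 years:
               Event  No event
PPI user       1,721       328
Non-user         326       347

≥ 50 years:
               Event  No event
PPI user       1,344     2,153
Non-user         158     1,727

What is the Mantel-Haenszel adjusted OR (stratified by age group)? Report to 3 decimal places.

OR_MH = Σ(aᵢdᵢ/nᵢ) / Σ(bᵢcᵢ/nᵢ), where nᵢ is the stratum total.
Stratum 1 (< 50 years): n = 2722; a·d/n = 1721·347/2722 = 219.3927; b·c/n = 328·326/2722 = 39.2829
Stratum 2 (≥ 50 years): n = 5382; a·d/n = 1344·1727/5382 = 431.2687; b·c/n = 2153·158/5382 = 63.2059
OR_MH = (219.3927 + 431.2687) / (39.2829 + 63.2059) = 650.6614 / 102.4888 = 6.34861

6.349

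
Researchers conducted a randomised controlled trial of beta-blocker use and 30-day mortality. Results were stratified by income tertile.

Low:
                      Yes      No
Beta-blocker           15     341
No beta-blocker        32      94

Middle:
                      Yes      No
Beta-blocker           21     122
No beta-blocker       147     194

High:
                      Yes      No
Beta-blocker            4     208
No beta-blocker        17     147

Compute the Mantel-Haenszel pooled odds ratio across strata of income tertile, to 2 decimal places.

0.19

OR_MH = Σ(aᵢdᵢ/nᵢ) / Σ(bᵢcᵢ/nᵢ), where nᵢ is the stratum total.
Stratum 1 (Low): n = 482; a·d/n = 15·94/482 = 2.9253; b·c/n = 341·32/482 = 22.6390
Stratum 2 (Middle): n = 484; a·d/n = 21·194/484 = 8.4174; b·c/n = 122·147/484 = 37.0537
Stratum 3 (High): n = 376; a·d/n = 4·147/376 = 1.5638; b·c/n = 208·17/376 = 9.4043
OR_MH = (2.9253 + 8.4174 + 1.5638) / (22.6390 + 37.0537 + 9.4043) = 12.9065 / 69.0970 = 0.18679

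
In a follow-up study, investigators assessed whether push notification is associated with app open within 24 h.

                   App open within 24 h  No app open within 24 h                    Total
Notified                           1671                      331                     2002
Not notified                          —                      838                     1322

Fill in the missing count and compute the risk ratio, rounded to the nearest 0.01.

2.28

The missing cell is in the unexposed row: 1322 − 838 = 484.
So a = 1671, b = 331, c = 484, d = 838.
RR = [a/(a+b)] / [c/(c+d)] = (1671/2002) / (484/1322) = 0.83467/0.36611 = 2.27981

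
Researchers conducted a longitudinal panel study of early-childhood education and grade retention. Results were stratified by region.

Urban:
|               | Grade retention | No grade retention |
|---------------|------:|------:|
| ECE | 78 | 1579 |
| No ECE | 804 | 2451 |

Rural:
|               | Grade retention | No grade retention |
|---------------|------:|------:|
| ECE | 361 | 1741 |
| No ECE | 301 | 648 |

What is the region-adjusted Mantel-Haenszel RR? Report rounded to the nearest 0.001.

0.343

RR_MH = Σ(aᵢ·n₀ᵢ/nᵢ) / Σ(cᵢ·n₁ᵢ/nᵢ), with n₁ᵢ = aᵢ+bᵢ (exposed), n₀ᵢ = cᵢ+dᵢ (unexposed), nᵢ = n₁ᵢ+n₀ᵢ.
Stratum 1 (Urban): n₁ = 1657, n₀ = 3255, n = 4912; a·n₀/n = 78·3255/4912 = 51.6877; c·n₁/n = 804·1657/4912 = 271.2191
Stratum 2 (Rural): n₁ = 2102, n₀ = 949, n = 3051; a·n₀/n = 361·949/3051 = 112.2874; c·n₁/n = 301·2102/3051 = 207.3753
RR_MH = (51.6877 + 112.2874) / (271.2191 + 207.3753) = 163.9752 / 478.5943 = 0.34262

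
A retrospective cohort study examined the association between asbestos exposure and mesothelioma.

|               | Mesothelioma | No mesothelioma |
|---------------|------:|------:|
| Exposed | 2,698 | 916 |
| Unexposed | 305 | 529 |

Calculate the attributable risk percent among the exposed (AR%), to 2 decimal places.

Cells: a = 2698, b = 916, c = 305, d = 529.
Risk in exposed = 2698/3614 = 0.74654; risk in unexposed = 305/834 = 0.36571.
RR = 0.74654/0.36571 = 2.04136
AR% = (RR − 1)/RR × 100 = (2.04136 − 1)/2.04136 × 100 = 51.0131%

51.01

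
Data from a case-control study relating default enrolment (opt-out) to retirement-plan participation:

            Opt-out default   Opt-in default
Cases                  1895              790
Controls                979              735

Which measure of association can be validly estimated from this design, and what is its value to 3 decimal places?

Reading the table with exposure as columns: a = 1895 (Opt-out default, case), b = 979 (Opt-out default, non-case), c = 790 (Opt-in default, case), d = 735.
This is a case-control study: participants were sampled on outcome status, so risks in the source population cannot be estimated directly — relative risk is not valid here. The odds ratio is the appropriate measure.
OR = (a·d)/(b·c) = (1895 × 735) / (979 × 790) = 1392825 / 773410 = 1.80089

1.801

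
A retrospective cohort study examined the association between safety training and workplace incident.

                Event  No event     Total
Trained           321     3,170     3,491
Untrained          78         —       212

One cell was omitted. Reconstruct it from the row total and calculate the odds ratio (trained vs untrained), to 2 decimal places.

The missing cell is in the unexposed row: 212 − 78 = 134.
So a = 321, b = 3170, c = 78, d = 134.
OR = (a·d)/(b·c) = (321 × 134) / (3170 × 78) = 43014 / 247260 = 0.17396

0.17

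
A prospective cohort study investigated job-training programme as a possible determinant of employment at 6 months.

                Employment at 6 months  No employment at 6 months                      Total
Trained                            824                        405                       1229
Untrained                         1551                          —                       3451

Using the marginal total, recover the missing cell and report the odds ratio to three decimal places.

2.492

The missing cell is in the unexposed row: 3451 − 1551 = 1900.
So a = 824, b = 405, c = 1551, d = 1900.
OR = (a·d)/(b·c) = (824 × 1900) / (405 × 1551) = 1565600 / 628155 = 2.49238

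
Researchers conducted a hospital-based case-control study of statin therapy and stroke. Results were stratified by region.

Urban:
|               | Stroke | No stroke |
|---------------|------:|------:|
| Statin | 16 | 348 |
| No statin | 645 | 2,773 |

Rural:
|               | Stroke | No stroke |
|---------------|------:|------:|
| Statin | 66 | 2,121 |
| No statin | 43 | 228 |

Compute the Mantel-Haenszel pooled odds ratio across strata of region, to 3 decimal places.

0.185

OR_MH = Σ(aᵢdᵢ/nᵢ) / Σ(bᵢcᵢ/nᵢ), where nᵢ is the stratum total.
Stratum 1 (Urban): n = 3782; a·d/n = 16·2773/3782 = 11.7314; b·c/n = 348·645/3782 = 59.3496
Stratum 2 (Rural): n = 2458; a·d/n = 66·228/2458 = 6.1221; b·c/n = 2121·43/2458 = 37.1046
OR_MH = (11.7314 + 6.1221) / (59.3496 + 37.1046) = 17.8534 / 96.4541 = 0.18510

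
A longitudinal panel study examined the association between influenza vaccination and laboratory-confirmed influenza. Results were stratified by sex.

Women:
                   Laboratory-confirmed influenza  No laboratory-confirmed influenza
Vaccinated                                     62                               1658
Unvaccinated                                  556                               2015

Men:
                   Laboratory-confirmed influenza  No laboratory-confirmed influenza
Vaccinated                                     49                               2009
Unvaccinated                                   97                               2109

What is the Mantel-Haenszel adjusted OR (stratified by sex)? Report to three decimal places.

OR_MH = Σ(aᵢdᵢ/nᵢ) / Σ(bᵢcᵢ/nᵢ), where nᵢ is the stratum total.
Stratum 1 (Women): n = 4291; a·d/n = 62·2015/4291 = 29.1144; b·c/n = 1658·556/4291 = 214.8329
Stratum 2 (Men): n = 4264; a·d/n = 49·2109/4264 = 24.2357; b·c/n = 2009·97/4264 = 45.7019
OR_MH = (29.1144 + 24.2357) / (214.8329 + 45.7019) = 53.3501 / 260.5348 = 0.20477

0.205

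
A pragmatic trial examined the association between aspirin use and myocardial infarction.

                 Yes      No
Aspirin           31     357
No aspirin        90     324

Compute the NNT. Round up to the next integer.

Risk in treated group = 31/388 = 0.07990; risk in control = 90/414 = 0.21739.
Absolute risk reduction = 0.21739 − 0.07990 = 0.13749
NNT = 1 / ARR = 1 / 0.13749 = 7.273 → round up → 8

8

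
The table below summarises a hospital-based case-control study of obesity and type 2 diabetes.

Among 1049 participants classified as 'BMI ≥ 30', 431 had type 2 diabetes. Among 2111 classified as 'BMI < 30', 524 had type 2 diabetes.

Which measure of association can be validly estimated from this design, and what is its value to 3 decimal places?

From the description: a = 431, b = 618, c = 524, d = 1587.
This is a hospital-based case-control study: participants were sampled on outcome status, so risks in the source population cannot be estimated directly — relative risk is not valid here. The odds ratio is the appropriate measure.
OR = (a·d)/(b·c) = (431 × 1587) / (618 × 524) = 683997 / 323832 = 2.11220

2.112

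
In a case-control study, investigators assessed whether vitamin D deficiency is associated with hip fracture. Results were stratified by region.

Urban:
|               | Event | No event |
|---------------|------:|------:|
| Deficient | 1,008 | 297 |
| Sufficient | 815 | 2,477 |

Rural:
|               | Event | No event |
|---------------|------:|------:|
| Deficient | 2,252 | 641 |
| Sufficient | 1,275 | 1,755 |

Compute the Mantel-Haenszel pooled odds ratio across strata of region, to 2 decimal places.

6.35

OR_MH = Σ(aᵢdᵢ/nᵢ) / Σ(bᵢcᵢ/nᵢ), where nᵢ is the stratum total.
Stratum 1 (Urban): n = 4597; a·d/n = 1008·2477/4597 = 543.1403; b·c/n = 297·815/4597 = 52.6550
Stratum 2 (Rural): n = 5923; a·d/n = 2252·1755/5923 = 667.2733; b·c/n = 641·1275/5923 = 137.9833
OR_MH = (543.1403 + 667.2733) / (52.6550 + 137.9833) = 1210.4137 / 190.6383 = 6.34927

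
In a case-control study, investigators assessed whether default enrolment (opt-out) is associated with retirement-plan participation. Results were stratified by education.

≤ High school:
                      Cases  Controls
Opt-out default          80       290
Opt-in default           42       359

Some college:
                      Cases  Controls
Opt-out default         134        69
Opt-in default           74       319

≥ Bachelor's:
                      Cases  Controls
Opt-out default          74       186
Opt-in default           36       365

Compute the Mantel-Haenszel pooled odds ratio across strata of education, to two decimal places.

4.34

OR_MH = Σ(aᵢdᵢ/nᵢ) / Σ(bᵢcᵢ/nᵢ), where nᵢ is the stratum total.
Stratum 1 (≤ High school): n = 771; a·d/n = 80·359/771 = 37.2503; b·c/n = 290·42/771 = 15.7977
Stratum 2 (Some college): n = 596; a·d/n = 134·319/596 = 71.7215; b·c/n = 69·74/596 = 8.5671
Stratum 3 (≥ Bachelor's): n = 661; a·d/n = 74·365/661 = 40.8623; b·c/n = 186·36/661 = 10.1301
OR_MH = (37.2503 + 71.7215 + 40.8623) / (15.7977 + 8.5671 + 10.1301) = 149.8341 / 34.4949 = 4.34366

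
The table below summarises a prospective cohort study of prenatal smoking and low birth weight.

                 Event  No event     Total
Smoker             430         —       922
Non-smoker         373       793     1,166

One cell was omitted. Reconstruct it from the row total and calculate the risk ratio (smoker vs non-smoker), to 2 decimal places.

The missing cell is in the exposed row: 922 − 430 = 492.
So a = 430, b = 492, c = 373, d = 793.
RR = [a/(a+b)] / [c/(c+d)] = (430/922) / (373/1166) = 0.46638/0.31990 = 1.45790

1.46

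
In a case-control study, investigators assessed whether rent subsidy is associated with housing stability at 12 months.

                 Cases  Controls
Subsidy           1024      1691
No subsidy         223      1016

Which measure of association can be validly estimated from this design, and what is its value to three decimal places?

Cells: a = 1024, b = 1691, c = 223, d = 1016.
This is a case-control study: participants were sampled on outcome status, so risks in the source population cannot be estimated directly — relative risk is not valid here. The odds ratio is the appropriate measure.
OR = (a·d)/(b·c) = (1024 × 1016) / (1691 × 223) = 1040384 / 377093 = 2.75896

2.759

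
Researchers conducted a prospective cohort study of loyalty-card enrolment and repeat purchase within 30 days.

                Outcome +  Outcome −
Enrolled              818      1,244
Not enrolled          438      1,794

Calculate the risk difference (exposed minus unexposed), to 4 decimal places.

Cells: a = 818, b = 1244, c = 438, d = 1794.
Risk in exposed = 818/2062 = 0.396702; risk in unexposed = 438/2232 = 0.196237.
Risk difference = 0.396702 − 0.196237 = 0.200466

0.2005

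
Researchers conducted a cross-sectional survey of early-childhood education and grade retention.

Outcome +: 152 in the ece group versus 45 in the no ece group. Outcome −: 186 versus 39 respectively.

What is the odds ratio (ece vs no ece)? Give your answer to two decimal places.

From the description: a = 152, b = 186, c = 45, d = 39.
OR = (a·d)/(b·c) = (152 × 39) / (186 × 45) = 5928 / 8370 = 0.70824
Exposure is associated with lower odds of grade retention (OR = 0.71 < 1).

0.71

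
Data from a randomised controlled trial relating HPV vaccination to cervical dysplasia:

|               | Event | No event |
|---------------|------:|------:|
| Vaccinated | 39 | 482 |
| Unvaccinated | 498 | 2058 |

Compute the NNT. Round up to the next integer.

Risk in treated group = 39/521 = 0.07486; risk in control = 498/2556 = 0.19484.
Absolute risk reduction = 0.19484 − 0.07486 = 0.11998
NNT = 1 / ARR = 1 / 0.11998 = 8.335 → round up → 9

9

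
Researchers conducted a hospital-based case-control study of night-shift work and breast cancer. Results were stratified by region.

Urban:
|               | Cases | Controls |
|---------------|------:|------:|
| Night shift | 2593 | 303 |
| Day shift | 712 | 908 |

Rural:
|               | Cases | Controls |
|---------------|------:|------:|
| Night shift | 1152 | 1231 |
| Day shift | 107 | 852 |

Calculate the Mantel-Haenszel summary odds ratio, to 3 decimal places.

OR_MH = Σ(aᵢdᵢ/nᵢ) / Σ(bᵢcᵢ/nᵢ), where nᵢ is the stratum total.
Stratum 1 (Urban): n = 4516; a·d/n = 2593·908/4516 = 521.3561; b·c/n = 303·712/4516 = 47.7715
Stratum 2 (Rural): n = 3342; a·d/n = 1152·852/3342 = 293.6876; b·c/n = 1231·107/3342 = 39.4126
OR_MH = (521.3561 + 293.6876) / (47.7715 + 39.4126) = 815.0437 / 87.1841 = 9.34854

9.349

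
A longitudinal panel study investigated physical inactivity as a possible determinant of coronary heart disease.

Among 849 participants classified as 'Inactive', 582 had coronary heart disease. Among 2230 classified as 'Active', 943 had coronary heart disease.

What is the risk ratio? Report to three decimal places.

From the description: a = 582, b = 267, c = 943, d = 1287.
Risk in exposed = 582/849 = 0.68551; risk in unexposed = 943/2230 = 0.42287.
RR = 0.68551 / 0.42287 = 1.62109
The risk among the exposed is 1.62 times that among the unexposed.

1.621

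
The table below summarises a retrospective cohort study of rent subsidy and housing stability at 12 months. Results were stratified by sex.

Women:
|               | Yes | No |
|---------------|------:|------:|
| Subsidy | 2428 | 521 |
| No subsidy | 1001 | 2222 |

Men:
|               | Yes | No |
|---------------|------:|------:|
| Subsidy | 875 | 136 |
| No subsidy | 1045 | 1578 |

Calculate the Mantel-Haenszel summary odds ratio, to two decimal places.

10.15

OR_MH = Σ(aᵢdᵢ/nᵢ) / Σ(bᵢcᵢ/nᵢ), where nᵢ is the stratum total.
Stratum 1 (Women): n = 6172; a·d/n = 2428·2222/6172 = 874.1115; b·c/n = 521·1001/6172 = 84.4979
Stratum 2 (Men): n = 3634; a·d/n = 875·1578/3634 = 379.9532; b·c/n = 136·1045/3634 = 39.1084
OR_MH = (874.1115 + 379.9532) / (84.4979 + 39.1084) = 1254.0647 / 123.6063 = 10.14564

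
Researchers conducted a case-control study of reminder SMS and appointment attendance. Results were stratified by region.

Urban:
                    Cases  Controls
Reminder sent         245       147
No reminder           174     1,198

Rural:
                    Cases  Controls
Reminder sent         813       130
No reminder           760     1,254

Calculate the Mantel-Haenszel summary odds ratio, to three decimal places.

OR_MH = Σ(aᵢdᵢ/nᵢ) / Σ(bᵢcᵢ/nᵢ), where nᵢ is the stratum total.
Stratum 1 (Urban): n = 1764; a·d/n = 245·1198/1764 = 166.3889; b·c/n = 147·174/1764 = 14.5000
Stratum 2 (Rural): n = 2957; a·d/n = 813·1254/2957 = 344.7758; b·c/n = 130·760/2957 = 33.4122
OR_MH = (166.3889 + 344.7758) / (14.5000 + 33.4122) = 511.1647 / 47.9122 = 10.66877

10.669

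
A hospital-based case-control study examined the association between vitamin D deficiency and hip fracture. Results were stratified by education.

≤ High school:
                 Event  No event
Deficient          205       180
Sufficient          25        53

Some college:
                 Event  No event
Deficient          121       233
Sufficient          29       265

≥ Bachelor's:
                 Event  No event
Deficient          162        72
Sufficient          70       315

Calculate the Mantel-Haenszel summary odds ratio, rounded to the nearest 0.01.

5.49

OR_MH = Σ(aᵢdᵢ/nᵢ) / Σ(bᵢcᵢ/nᵢ), where nᵢ is the stratum total.
Stratum 1 (≤ High school): n = 463; a·d/n = 205·53/463 = 23.4665; b·c/n = 180·25/463 = 9.7192
Stratum 2 (Some college): n = 648; a·d/n = 121·265/648 = 49.4830; b·c/n = 233·29/648 = 10.4275
Stratum 3 (≥ Bachelor's): n = 619; a·d/n = 162·315/619 = 82.4394; b·c/n = 72·70/619 = 8.1422
OR_MH = (23.4665 + 49.4830 + 82.4394) / (9.7192 + 10.4275 + 8.1422) = 155.3890 / 28.2889 = 5.49294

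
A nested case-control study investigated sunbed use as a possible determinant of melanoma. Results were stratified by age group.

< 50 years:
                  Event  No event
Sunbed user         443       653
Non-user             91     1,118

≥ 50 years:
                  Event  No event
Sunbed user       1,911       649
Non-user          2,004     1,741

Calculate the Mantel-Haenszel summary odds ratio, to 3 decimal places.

3.200

OR_MH = Σ(aᵢdᵢ/nᵢ) / Σ(bᵢcᵢ/nᵢ), where nᵢ is the stratum total.
Stratum 1 (< 50 years): n = 2305; a·d/n = 443·1118/2305 = 214.8694; b·c/n = 653·91/2305 = 25.7800
Stratum 2 (≥ 50 years): n = 6305; a·d/n = 1911·1741/6305 = 527.6845; b·c/n = 649·2004/6305 = 206.2801
OR_MH = (214.8694 + 527.6845) / (25.7800 + 206.2801) = 742.5540 / 232.0601 = 3.19983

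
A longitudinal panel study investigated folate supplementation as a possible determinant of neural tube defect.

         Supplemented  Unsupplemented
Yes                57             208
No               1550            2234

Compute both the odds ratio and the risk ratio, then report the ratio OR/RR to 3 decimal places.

0.948

Reading the table with exposure as columns: a = 57 (Supplemented, case), b = 1550 (Supplemented, non-case), c = 208 (Unsupplemented, case), d = 2234.
OR = (57·2234)/(1550·208) = 127338/322400 = 0.39497
Risk in exposed = 57/1607 = 0.03547; risk in unexposed = 208/2442 = 0.08518; RR = 0.41643
OR/RR = 0.39497 / 0.41643 = 0.94847
The outcome is rare in both groups, so OR ≈ RR (ratio near 1).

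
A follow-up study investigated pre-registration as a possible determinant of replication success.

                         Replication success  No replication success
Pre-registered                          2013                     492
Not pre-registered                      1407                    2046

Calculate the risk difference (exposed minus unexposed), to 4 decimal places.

Cells: a = 2013, b = 492, c = 1407, d = 2046.
Risk in exposed = 2013/2505 = 0.803593; risk in unexposed = 1407/3453 = 0.407472.
Risk difference = 0.803593 − 0.407472 = 0.396121

0.3961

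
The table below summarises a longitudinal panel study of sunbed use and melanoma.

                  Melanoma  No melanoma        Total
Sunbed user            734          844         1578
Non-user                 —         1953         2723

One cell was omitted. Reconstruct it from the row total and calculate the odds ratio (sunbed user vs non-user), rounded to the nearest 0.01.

2.21

The missing cell is in the unexposed row: 2723 − 1953 = 770.
So a = 734, b = 844, c = 770, d = 1953.
OR = (a·d)/(b·c) = (734 × 1953) / (844 × 770) = 1433502 / 649880 = 2.20579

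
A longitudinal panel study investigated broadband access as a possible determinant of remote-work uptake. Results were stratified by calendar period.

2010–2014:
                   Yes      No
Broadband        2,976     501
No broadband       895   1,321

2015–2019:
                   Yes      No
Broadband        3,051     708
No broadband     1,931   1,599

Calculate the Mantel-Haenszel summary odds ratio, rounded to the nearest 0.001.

OR_MH = Σ(aᵢdᵢ/nᵢ) / Σ(bᵢcᵢ/nᵢ), where nᵢ is the stratum total.
Stratum 1 (2010–2014): n = 5693; a·d/n = 2976·1321/5693 = 690.5491; b·c/n = 501·895/5693 = 78.7625
Stratum 2 (2015–2019): n = 7289; a·d/n = 3051·1599/7289 = 669.3029; b·c/n = 708·1931/7289 = 187.5632
OR_MH = (690.5491 + 669.3029) / (78.7625 + 187.5632) = 1359.8520 / 266.3257 = 5.10597

5.106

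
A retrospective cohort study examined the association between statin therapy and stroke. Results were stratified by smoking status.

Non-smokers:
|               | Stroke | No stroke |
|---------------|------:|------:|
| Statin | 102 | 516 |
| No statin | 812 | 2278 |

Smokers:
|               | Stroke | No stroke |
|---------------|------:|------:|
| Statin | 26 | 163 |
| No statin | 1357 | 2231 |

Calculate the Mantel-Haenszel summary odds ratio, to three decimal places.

0.455

OR_MH = Σ(aᵢdᵢ/nᵢ) / Σ(bᵢcᵢ/nᵢ), where nᵢ is the stratum total.
Stratum 1 (Non-smokers): n = 3708; a·d/n = 102·2278/3708 = 62.6634; b·c/n = 516·812/3708 = 112.9968
Stratum 2 (Smokers): n = 3777; a·d/n = 26·2231/3777 = 15.3577; b·c/n = 163·1357/3777 = 58.5626
OR_MH = (62.6634 + 15.3577) / (112.9968 + 58.5626) = 78.0211 / 171.5594 = 0.45478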